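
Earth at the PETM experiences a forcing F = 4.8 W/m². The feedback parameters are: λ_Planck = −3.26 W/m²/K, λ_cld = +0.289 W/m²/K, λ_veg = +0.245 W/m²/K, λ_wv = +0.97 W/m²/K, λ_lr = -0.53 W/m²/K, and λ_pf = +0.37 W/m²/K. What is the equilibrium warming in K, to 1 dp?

2.5 K

Net feedback parameter λ = (−3.26) + (+0.289) + (+0.245) + (+0.97) + (-0.53) + (+0.37) = -1.916 W/m²/K.
ΔT = −F/λ = −4.8/(-1.916) = 2.5 K.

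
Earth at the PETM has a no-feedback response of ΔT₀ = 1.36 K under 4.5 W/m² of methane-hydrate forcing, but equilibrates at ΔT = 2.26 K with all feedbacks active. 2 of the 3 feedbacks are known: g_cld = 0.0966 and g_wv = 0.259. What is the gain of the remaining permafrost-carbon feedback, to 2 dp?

0.04

Amplification A = ΔT/ΔT₀ = 2.26/1.36 = 1.662.
Total gain g = 1 − 1/A = 1 − 1/1.662 = 0.3983.
Known gains sum to 0.0966 + 0.259 = 0.3556.
g_pf = 0.3983 − 0.3556 = 0.04.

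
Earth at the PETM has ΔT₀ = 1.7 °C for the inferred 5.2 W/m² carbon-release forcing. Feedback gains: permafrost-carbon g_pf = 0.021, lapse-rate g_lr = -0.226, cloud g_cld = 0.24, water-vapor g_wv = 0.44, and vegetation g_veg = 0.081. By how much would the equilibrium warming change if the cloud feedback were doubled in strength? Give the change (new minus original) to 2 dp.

Original: g = 0.556, ΔT = 1.7/(1−0.556) = 3.8288 °C.
With doubled cloud: g' = 0.796, ΔT' = 1.7/(1−0.796) = 8.3333 °C.
Change = 8.3333 − 3.8288 = 4.50 °C.

4.50 °C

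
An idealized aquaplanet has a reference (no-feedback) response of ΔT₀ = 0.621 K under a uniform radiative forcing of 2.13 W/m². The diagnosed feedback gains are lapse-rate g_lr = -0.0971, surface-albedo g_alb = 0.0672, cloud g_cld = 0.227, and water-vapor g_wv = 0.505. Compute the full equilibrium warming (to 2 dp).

Total gain g = -0.0971 + 0.0672 + 0.227 + 0.505 = 0.7021.
Amplification A = 1/(1 − 0.7021) = 3.357.
ΔT = 0.621 × 3.357 = 2.08 K.

2.08 K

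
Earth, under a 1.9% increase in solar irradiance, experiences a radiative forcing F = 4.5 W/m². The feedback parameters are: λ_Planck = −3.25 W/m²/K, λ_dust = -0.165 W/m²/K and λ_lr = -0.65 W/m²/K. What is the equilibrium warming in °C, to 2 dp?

Net feedback parameter λ = (−3.25) + (-0.165) + (-0.65) = -4.065 W/m²/K.
ΔT = −F/λ = −4.5/(-4.065) = 1.11 °C.

1.11 °C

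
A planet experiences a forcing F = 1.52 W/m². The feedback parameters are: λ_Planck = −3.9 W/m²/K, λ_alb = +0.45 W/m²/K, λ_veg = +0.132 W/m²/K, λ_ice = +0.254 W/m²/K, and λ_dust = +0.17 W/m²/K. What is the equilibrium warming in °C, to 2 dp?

Net feedback parameter λ = (−3.9) + (+0.45) + (+0.132) + (+0.254) + (+0.17) = -2.894 W/m²/K.
ΔT = −F/λ = −1.52/(-2.894) = 0.53 °C.

0.53 °C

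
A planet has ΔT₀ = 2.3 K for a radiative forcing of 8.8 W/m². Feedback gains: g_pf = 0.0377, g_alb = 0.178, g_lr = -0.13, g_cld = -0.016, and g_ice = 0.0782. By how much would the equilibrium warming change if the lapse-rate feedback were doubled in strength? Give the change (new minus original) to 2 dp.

-0.36 K

Original: g = 0.1479, ΔT = 2.3/(1−0.1479) = 2.6992 K.
With doubled lapse-rate: g' = 0.0179, ΔT' = 2.3/(1−0.0179) = 2.3419 K.
Change = 2.3419 − 2.6992 = -0.36 K.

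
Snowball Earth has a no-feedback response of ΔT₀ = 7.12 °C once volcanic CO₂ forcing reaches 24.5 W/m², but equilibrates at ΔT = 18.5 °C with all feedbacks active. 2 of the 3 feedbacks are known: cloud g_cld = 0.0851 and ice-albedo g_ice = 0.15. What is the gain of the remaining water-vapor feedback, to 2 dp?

Amplification A = ΔT/ΔT₀ = 18.5/7.12 = 2.598.
Total gain g = 1 − 1/A = 1 − 1/2.598 = 0.6151.
Known gains sum to 0.0851 + 0.15 = 0.2351.
g_wv = 0.6151 − 0.2351 = 0.38.

0.38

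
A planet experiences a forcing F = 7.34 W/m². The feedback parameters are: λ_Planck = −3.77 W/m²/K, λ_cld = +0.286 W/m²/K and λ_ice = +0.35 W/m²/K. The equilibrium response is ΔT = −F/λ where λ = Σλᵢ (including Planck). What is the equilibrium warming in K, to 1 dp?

2.3 K

Net feedback parameter λ = (−3.77) + (+0.286) + (+0.35) = -3.134 W/m²/K.
ΔT = −F/λ = −7.34/(-3.134) = 2.3 K.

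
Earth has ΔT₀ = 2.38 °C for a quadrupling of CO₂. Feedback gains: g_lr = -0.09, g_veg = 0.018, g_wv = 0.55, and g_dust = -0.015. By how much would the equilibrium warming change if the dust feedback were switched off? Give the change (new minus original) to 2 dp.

Original: g = 0.463, ΔT = 2.38/(1−0.463) = 4.4320 °C.
Without dust: g' = 0.478, ΔT' = 2.38/(1−0.478) = 4.5594 °C.
Change = 4.5594 − 4.4320 = 0.13 °C.

0.13 °C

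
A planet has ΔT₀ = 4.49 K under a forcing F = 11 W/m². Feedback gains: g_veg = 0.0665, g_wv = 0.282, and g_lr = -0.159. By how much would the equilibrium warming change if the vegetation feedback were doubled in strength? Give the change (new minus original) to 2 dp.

0.50 K

Original: g = 0.1895, ΔT = 4.49/(1−0.1895) = 5.5398 K.
With doubled vegetation: g' = 0.256, ΔT' = 4.49/(1−0.256) = 6.0349 K.
Change = 6.0349 − 5.5398 = 0.50 K.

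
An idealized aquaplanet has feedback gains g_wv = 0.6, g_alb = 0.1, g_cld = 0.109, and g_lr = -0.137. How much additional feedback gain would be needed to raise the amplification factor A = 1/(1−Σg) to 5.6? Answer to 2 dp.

Current total gain = 0.672.
Target gain for A = 5.6: g* = 1 − 1/5.6 = 0.8214.
Additional gain needed = 0.8214 − 0.672 = 0.15.

0.15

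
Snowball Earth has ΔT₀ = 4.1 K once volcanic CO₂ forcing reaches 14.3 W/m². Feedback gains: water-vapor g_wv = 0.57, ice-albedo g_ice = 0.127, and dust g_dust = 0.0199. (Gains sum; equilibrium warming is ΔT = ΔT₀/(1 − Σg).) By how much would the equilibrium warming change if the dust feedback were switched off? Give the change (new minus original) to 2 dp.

Original: g = 0.7169, ΔT = 4.1/(1−0.7169) = 14.4825 K.
Without dust: g' = 0.697, ΔT' = 4.1/(1−0.697) = 13.5314 K.
Change = 13.5314 − 14.4825 = -0.95 K.

-0.95 K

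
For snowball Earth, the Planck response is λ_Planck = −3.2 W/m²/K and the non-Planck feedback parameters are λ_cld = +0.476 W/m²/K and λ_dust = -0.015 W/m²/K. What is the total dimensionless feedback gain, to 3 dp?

Convert to gains: g_cld = 0.476/3.2 = 0.1487; g_dust = -0.015/3.2 = -0.004687.
Total gain g = 0.144013.

0.144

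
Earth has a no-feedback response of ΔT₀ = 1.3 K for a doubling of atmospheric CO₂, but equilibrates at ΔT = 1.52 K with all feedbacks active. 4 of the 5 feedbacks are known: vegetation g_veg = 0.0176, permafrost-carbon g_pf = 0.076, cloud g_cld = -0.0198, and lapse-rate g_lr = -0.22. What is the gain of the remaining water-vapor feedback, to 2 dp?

0.29

Amplification A = ΔT/ΔT₀ = 1.52/1.3 = 1.169.
Total gain g = 1 − 1/A = 1 − 1/1.169 = 0.1446.
Known gains sum to 0.0176 + 0.076 − 0.0198 − 0.22 = -0.1462.
g_wv = 0.1446 + 0.1462 = 0.29.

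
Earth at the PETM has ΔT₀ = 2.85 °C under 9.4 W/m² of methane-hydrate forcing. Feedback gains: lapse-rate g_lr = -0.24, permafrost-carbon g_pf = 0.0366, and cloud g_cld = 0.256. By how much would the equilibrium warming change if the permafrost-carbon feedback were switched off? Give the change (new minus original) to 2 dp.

Original: g = 0.0526, ΔT = 2.85/(1−0.0526) = 3.0082 °C.
Without permafrost-carbon: g' = 0.016, ΔT' = 2.85/(1−0.016) = 2.8963 °C.
Change = 2.8963 − 3.0082 = -0.11 °C.

-0.11 °C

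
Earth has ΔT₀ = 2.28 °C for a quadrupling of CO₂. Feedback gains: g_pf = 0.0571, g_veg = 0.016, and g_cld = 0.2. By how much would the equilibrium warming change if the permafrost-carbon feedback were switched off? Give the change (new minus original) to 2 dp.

-0.23 °C

Original: g = 0.2731, ΔT = 2.28/(1−0.2731) = 3.1366 °C.
Without permafrost-carbon: g' = 0.216, ΔT' = 2.28/(1−0.216) = 2.9082 °C.
Change = 2.9082 − 3.1366 = -0.23 °C.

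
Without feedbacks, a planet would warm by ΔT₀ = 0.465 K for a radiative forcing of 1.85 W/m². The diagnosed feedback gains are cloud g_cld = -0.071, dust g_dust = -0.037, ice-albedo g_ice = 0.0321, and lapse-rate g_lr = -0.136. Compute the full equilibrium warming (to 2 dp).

0.38 K

Total gain g = -0.071 − 0.037 + 0.0321 − 0.136 = -0.2119.
Amplification A = 1/(1 + 0.2119) = 0.8252.
ΔT = 0.465 × 0.8252 = 0.38 K.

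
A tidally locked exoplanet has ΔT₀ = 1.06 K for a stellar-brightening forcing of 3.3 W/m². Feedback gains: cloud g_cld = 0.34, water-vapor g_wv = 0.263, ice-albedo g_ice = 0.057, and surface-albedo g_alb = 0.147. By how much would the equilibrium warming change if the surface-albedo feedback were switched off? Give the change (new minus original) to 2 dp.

Original: g = 0.807, ΔT = 1.06/(1−0.807) = 5.4922 K.
Without surface-albedo: g' = 0.66, ΔT' = 1.06/(1−0.66) = 3.1176 K.
Change = 3.1176 − 5.4922 = -2.37 K.

-2.37 K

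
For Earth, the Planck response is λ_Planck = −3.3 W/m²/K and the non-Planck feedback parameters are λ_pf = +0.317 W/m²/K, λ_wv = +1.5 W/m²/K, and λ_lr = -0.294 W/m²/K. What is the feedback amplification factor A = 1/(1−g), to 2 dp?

Convert to gains: g_pf = 0.317/3.3 = 0.09606; g_wv = 1.5/3.3 = 0.4545; g_lr = -0.294/3.3 = -0.08909.
Total gain g = 0.46147.
A = 1/(1 − 0.46147) = 1.86.

1.86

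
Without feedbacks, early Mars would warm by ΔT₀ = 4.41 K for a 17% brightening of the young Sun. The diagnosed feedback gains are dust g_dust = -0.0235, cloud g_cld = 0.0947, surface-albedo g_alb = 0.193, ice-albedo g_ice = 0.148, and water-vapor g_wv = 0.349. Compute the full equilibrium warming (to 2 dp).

18.47 K

Total gain g = -0.0235 + 0.0947 + 0.193 + 0.148 + 0.349 = 0.7612.
Amplification A = 1/(1 − 0.7612) = 4.188.
ΔT = 4.41 × 4.188 = 18.47 K.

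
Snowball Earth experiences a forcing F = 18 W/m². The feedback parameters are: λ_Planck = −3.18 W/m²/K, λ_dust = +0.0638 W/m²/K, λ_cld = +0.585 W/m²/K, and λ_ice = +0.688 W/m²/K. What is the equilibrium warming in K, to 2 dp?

Net feedback parameter λ = (−3.18) + (+0.0638) + (+0.585) + (+0.688) = -1.8432 W/m²/K.
ΔT = −F/λ = −18/(-1.8432) = 9.77 K.

9.77 K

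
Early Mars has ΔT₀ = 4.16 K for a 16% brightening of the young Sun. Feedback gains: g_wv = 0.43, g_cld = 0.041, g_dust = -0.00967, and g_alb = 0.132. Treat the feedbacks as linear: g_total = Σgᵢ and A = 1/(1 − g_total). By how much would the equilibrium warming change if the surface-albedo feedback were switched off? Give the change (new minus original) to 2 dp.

Original: g = 0.59333, ΔT = 4.16/(1−0.59333) = 10.2294 K.
Without surface-albedo: g' = 0.46133, ΔT' = 4.16/(1−0.46133) = 7.7227 K.
Change = 7.7227 − 10.2294 = -2.51 K.

-2.51 K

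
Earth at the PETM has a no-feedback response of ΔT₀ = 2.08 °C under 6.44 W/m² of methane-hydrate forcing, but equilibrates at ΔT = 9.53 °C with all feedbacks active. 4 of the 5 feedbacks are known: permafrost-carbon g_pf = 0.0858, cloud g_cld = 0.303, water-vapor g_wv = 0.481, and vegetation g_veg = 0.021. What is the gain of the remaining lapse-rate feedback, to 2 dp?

-0.11

Amplification A = ΔT/ΔT₀ = 9.53/2.08 = 4.582.
Total gain g = 1 − 1/A = 1 − 1/4.582 = 0.7818.
Known gains sum to 0.0858 + 0.303 + 0.481 + 0.021 = 0.8908.
g_lr = 0.7818 − 0.8908 = -0.11.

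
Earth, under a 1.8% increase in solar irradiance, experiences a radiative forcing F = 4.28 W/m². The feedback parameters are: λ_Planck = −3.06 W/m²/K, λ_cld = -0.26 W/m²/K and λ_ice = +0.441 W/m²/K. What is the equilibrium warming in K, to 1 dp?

1.5 K

Net feedback parameter λ = (−3.06) + (-0.26) + (+0.441) = -2.879 W/m²/K.
ΔT = −F/λ = −4.28/(-2.879) = 1.5 K.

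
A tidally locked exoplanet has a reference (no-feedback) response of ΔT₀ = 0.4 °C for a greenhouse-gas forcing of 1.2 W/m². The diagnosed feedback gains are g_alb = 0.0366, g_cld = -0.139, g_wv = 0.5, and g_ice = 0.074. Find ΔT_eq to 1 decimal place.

Total gain g = 0.0366 − 0.139 + 0.5 + 0.074 = 0.4716.
Amplification A = 1/(1 − 0.4716) = 1.893.
ΔT = 0.4 × 1.893 = 0.8 °C.

0.8 °C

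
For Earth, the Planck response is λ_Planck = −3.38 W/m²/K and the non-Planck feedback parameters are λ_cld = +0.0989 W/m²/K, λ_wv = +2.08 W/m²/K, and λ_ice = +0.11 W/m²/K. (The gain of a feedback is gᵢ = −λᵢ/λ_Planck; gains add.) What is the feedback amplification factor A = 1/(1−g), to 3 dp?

3.098

Convert to gains: g_cld = 0.0989/3.38 = 0.02926; g_wv = 2.08/3.38 = 0.6154; g_ice = 0.11/3.38 = 0.03254.
Total gain g = 0.6772.
A = 1/(1 − 0.6772) = 3.098.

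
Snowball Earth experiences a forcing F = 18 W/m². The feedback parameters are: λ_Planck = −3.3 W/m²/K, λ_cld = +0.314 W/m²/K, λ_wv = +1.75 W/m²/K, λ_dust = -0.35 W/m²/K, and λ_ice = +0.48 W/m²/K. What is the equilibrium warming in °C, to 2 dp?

16.27 °C

Net feedback parameter λ = (−3.3) + (+0.314) + (+1.75) + (-0.35) + (+0.48) = -1.106 W/m²/K.
ΔT = −F/λ = −18/(-1.106) = 16.27 °C.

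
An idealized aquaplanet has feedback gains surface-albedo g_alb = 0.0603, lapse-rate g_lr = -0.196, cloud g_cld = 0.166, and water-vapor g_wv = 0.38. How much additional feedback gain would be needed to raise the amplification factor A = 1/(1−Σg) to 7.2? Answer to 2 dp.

Current total gain = 0.4103.
Target gain for A = 7.2: g* = 1 − 1/7.2 = 0.8611.
Additional gain needed = 0.8611 − 0.4103 = 0.45.

0.45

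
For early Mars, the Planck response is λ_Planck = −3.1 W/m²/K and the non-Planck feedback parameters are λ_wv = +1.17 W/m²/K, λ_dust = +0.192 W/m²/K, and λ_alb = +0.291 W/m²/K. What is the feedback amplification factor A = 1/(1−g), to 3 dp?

Convert to gains: g_wv = 1.17/3.1 = 0.3774; g_dust = 0.192/3.1 = 0.06194; g_alb = 0.291/3.1 = 0.09387.
Total gain g = 0.53321.
A = 1/(1 − 0.53321) = 2.142.

2.142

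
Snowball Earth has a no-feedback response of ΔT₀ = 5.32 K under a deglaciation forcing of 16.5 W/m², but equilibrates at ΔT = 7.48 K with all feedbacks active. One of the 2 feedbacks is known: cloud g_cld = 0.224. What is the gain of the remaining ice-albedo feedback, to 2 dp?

0.06

Amplification A = ΔT/ΔT₀ = 7.48/5.32 = 1.406.
Total gain g = 1 − 1/A = 1 − 1/1.406 = 0.2888.
The known gain is 0.224.
g_ice = 0.2888 − 0.224 = 0.06.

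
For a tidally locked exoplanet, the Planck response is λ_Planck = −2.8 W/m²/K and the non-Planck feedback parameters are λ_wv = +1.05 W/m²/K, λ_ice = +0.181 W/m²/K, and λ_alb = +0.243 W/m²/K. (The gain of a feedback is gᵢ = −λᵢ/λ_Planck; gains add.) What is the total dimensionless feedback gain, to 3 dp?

0.526

Convert to gains: g_wv = 1.05/2.8 = 0.375; g_ice = 0.181/2.8 = 0.06464; g_alb = 0.243/2.8 = 0.08679.
Total gain g = 0.52643.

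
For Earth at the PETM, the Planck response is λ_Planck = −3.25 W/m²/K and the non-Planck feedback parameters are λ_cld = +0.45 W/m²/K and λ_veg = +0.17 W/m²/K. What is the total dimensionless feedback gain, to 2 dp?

0.19

Convert to gains: g_cld = 0.45/3.25 = 0.1385; g_veg = 0.17/3.25 = 0.05231.
Total gain g = 0.19081.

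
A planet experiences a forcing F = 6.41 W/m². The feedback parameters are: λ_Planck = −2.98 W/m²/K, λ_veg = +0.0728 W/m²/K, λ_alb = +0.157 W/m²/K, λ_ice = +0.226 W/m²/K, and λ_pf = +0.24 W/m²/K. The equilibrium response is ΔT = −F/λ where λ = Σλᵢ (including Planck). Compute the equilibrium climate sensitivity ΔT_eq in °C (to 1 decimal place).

Net feedback parameter λ = (−2.98) + (+0.0728) + (+0.157) + (+0.226) + (+0.24) = -2.2842 W/m²/K.
ΔT = −F/λ = −6.41/(-2.2842) = 2.8 °C.

2.8 °C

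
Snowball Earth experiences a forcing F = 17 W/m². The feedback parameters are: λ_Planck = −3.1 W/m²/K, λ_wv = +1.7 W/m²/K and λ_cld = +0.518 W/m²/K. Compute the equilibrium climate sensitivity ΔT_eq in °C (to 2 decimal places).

Net feedback parameter λ = (−3.1) + (+1.7) + (+0.518) = -0.882 W/m²/K.
ΔT = −F/λ = −17/(-0.882) = 19.27 °C.

19.27 °C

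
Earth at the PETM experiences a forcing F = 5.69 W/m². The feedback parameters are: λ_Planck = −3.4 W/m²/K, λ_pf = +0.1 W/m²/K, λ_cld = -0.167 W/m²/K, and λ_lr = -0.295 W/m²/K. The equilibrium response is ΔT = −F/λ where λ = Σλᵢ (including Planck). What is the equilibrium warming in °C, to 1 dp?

Net feedback parameter λ = (−3.4) + (+0.1) + (-0.167) + (-0.295) = -3.762 W/m²/K.
ΔT = −F/λ = −5.69/(-3.762) = 1.5 °C.

1.5 °C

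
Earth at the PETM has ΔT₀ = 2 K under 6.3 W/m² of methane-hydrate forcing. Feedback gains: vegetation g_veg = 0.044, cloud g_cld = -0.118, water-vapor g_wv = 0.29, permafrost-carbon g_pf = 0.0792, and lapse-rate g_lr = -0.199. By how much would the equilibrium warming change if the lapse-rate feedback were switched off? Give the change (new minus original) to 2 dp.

0.62 K

Original: g = 0.0962, ΔT = 2/(1−0.0962) = 2.2129 K.
Without lapse-rate: g' = 0.2952, ΔT' = 2/(1−0.2952) = 2.8377 K.
Change = 2.8377 − 2.2129 = 0.62 K.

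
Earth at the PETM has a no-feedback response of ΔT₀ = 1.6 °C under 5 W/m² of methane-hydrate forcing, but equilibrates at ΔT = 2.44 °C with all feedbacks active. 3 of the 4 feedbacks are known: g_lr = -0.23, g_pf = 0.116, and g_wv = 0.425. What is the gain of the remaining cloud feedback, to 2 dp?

0.03

Amplification A = ΔT/ΔT₀ = 2.44/1.6 = 1.525.
Total gain g = 1 − 1/A = 1 − 1/1.525 = 0.3443.
Known gains sum to -0.23 + 0.116 + 0.425 = 0.311.
g_cld = 0.3443 − 0.311 = 0.03.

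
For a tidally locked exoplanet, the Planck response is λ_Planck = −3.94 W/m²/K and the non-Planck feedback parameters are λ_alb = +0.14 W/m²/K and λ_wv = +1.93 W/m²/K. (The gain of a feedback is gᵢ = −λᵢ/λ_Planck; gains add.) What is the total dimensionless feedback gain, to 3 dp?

0.525

Convert to gains: g_alb = 0.14/3.94 = 0.03553; g_wv = 1.93/3.94 = 0.4898.
Total gain g = 0.52533.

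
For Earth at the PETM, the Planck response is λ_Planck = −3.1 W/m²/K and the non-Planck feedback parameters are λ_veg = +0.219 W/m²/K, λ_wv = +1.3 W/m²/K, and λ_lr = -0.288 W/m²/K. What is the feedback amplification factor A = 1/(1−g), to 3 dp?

1.659

Convert to gains: g_veg = 0.219/3.1 = 0.07065; g_wv = 1.3/3.1 = 0.4194; g_lr = -0.288/3.1 = -0.0929.
Total gain g = 0.39715.
A = 1/(1 − 0.39715) = 1.659.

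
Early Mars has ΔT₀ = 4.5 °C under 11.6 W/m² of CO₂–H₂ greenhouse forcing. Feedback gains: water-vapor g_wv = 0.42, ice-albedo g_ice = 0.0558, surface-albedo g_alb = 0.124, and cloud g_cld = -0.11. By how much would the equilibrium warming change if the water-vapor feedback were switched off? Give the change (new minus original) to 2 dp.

Original: g = 0.4898, ΔT = 4.5/(1−0.4898) = 8.8201 °C.
Without water-vapor: g' = 0.0698, ΔT' = 4.5/(1−0.0698) = 4.8377 °C.
Change = 4.8377 − 8.8201 = -3.98 °C.

-3.98 °C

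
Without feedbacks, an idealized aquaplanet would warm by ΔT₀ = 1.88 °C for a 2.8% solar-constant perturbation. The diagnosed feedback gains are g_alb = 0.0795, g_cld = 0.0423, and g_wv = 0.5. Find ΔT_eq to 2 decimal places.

4.97 °C

Total gain g = 0.0795 + 0.0423 + 0.5 = 0.6218.
Amplification A = 1/(1 − 0.6218) = 2.644.
ΔT = 1.88 × 2.644 = 4.97 °C.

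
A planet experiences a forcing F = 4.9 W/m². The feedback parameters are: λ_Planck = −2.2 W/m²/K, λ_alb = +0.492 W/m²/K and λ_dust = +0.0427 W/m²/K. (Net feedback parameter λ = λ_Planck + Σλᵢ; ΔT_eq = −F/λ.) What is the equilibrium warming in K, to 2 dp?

2.94 K

Net feedback parameter λ = (−2.2) + (+0.492) + (+0.0427) = -1.6653 W/m²/K.
ΔT = −F/λ = −4.9/(-1.6653) = 2.94 K.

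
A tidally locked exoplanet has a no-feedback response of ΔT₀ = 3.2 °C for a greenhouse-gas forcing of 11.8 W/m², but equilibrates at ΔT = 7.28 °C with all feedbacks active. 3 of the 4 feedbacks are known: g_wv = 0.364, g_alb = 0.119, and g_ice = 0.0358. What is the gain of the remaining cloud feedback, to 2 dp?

0.04

Amplification A = ΔT/ΔT₀ = 7.28/3.2 = 2.275.
Total gain g = 1 − 1/A = 1 − 1/2.275 = 0.5604.
Known gains sum to 0.364 + 0.119 + 0.0358 = 0.5188.
g_cld = 0.5604 − 0.5188 = 0.04.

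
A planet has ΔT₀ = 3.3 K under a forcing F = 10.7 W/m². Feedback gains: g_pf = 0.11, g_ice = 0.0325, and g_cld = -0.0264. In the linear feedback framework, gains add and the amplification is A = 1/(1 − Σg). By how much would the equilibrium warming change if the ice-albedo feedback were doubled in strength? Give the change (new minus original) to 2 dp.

0.14 K

Original: g = 0.1161, ΔT = 3.3/(1−0.1161) = 3.7335 K.
With doubled ice-albedo: g' = 0.1486, ΔT' = 3.3/(1−0.1486) = 3.8760 K.
Change = 3.8760 − 3.7335 = 0.14 K.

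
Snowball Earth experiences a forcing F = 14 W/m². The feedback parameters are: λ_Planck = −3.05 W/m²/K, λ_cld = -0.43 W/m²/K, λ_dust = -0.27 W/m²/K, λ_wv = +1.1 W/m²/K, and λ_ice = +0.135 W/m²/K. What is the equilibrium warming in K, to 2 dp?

5.57 K

Net feedback parameter λ = (−3.05) + (-0.43) + (-0.27) + (+1.1) + (+0.135) = -2.515 W/m²/K.
ΔT = −F/λ = −14/(-2.515) = 5.57 K.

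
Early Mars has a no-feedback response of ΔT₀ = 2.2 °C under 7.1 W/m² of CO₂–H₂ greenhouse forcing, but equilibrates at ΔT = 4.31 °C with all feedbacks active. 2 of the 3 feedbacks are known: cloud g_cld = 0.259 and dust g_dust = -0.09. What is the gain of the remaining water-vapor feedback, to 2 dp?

Amplification A = ΔT/ΔT₀ = 4.31/2.2 = 1.959.
Total gain g = 1 − 1/A = 1 − 1/1.959 = 0.4895.
Known gains sum to 0.259 − 0.09 = 0.169.
g_wv = 0.4895 − 0.169 = 0.32.

0.32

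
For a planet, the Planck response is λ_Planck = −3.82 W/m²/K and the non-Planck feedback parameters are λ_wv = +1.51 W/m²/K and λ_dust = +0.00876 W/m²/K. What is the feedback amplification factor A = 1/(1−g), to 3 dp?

Convert to gains: g_wv = 1.51/3.82 = 0.3953; g_dust = 0.00876/3.82 = 0.002293.
Total gain g = 0.397593.
A = 1/(1 − 0.397593) = 1.660.

1.660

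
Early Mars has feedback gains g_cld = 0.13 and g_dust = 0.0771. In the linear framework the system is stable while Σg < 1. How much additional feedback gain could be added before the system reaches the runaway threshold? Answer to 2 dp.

0.79

Current total gain = 0.13 + 0.0771 = 0.2071.
Margin to runaway = 1 − 0.2071 = 0.79.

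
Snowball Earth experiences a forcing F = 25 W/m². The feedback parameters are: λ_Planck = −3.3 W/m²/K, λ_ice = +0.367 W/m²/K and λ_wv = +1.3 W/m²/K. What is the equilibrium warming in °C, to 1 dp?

15.3 °C

Net feedback parameter λ = (−3.3) + (+0.367) + (+1.3) = -1.633 W/m²/K.
ΔT = −F/λ = −25/(-1.633) = 15.3 °C.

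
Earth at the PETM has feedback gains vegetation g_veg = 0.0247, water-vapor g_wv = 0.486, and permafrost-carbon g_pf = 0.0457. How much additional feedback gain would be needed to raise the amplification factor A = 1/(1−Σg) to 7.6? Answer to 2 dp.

Current total gain = 0.5564.
Target gain for A = 7.6: g* = 1 − 1/7.6 = 0.8684.
Additional gain needed = 0.8684 − 0.5564 = 0.31.

0.31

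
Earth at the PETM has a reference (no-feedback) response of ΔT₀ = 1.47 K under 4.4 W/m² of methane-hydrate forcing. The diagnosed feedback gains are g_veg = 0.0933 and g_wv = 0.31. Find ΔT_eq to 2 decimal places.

2.46 K

Total gain g = 0.0933 + 0.31 = 0.4033.
Amplification A = 1/(1 − 0.4033) = 1.676.
ΔT = 1.47 × 1.676 = 2.46 K.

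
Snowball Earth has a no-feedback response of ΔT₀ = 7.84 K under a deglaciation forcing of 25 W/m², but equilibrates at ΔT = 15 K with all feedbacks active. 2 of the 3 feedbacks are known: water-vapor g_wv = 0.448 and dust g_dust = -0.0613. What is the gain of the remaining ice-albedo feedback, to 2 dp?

Amplification A = ΔT/ΔT₀ = 15/7.84 = 1.913.
Total gain g = 1 − 1/A = 1 − 1/1.913 = 0.4773.
Known gains sum to 0.448 − 0.0613 = 0.3867.
g_ice = 0.4773 − 0.3867 = 0.09.

0.09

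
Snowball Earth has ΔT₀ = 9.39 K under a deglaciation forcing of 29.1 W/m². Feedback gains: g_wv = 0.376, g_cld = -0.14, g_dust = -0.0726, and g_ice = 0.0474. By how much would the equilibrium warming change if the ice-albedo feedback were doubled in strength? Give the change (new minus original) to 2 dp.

0.76 K

Original: g = 0.2108, ΔT = 9.39/(1−0.2108) = 11.8981 K.
With doubled ice-albedo: g' = 0.2582, ΔT' = 9.39/(1−0.2582) = 12.6584 K.
Change = 12.6584 − 11.8981 = 0.76 K.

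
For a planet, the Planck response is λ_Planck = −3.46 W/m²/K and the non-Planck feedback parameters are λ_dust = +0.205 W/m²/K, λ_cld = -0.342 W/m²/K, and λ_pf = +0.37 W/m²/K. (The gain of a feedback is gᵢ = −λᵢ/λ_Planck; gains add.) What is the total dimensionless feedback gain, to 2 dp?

Convert to gains: g_dust = 0.205/3.46 = 0.05925; g_cld = -0.342/3.46 = -0.09884; g_pf = 0.37/3.46 = 0.1069.
Total gain g = 0.06731.

0.07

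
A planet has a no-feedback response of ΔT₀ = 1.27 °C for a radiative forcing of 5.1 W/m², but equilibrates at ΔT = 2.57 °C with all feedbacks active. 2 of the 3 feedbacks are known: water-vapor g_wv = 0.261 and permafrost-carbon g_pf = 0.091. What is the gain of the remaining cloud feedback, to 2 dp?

Amplification A = ΔT/ΔT₀ = 2.57/1.27 = 2.024.
Total gain g = 1 − 1/A = 1 − 1/2.024 = 0.5059.
Known gains sum to 0.261 + 0.091 = 0.352.
g_cld = 0.5059 − 0.352 = 0.15.

0.15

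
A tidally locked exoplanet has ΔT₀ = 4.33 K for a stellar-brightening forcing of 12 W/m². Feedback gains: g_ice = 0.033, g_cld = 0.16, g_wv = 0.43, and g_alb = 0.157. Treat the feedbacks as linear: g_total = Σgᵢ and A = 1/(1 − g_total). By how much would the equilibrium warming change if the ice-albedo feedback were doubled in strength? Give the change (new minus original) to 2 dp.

3.47 K

Original: g = 0.78, ΔT = 4.33/(1−0.78) = 19.6818 K.
With doubled ice-albedo: g' = 0.813, ΔT' = 4.33/(1−0.813) = 23.1551 K.
Change = 23.1551 − 19.6818 = 3.47 K.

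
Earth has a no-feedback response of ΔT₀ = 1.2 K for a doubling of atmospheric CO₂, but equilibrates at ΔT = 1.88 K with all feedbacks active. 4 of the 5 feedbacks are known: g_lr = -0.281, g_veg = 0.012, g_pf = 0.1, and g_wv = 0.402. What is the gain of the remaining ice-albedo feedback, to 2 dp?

Amplification A = ΔT/ΔT₀ = 1.88/1.2 = 1.567.
Total gain g = 1 − 1/A = 1 − 1/1.567 = 0.3618.
Known gains sum to -0.281 + 0.012 + 0.1 + 0.402 = 0.233.
g_ice = 0.3618 − 0.233 = 0.13.

0.13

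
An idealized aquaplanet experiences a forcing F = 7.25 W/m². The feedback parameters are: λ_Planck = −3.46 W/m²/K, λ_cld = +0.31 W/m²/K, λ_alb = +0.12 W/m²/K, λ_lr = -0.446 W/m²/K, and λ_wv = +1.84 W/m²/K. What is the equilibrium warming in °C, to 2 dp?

4.43 °C

Net feedback parameter λ = (−3.46) + (+0.31) + (+0.12) + (-0.446) + (+1.84) = -1.636 W/m²/K.
ΔT = −F/λ = −7.25/(-1.636) = 4.43 °C.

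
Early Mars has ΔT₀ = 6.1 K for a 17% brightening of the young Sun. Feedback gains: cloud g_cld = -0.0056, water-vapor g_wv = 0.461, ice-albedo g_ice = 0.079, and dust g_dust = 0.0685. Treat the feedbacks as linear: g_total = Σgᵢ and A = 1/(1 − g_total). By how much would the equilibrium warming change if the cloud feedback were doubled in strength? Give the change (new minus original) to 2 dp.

Original: g = 0.6029, ΔT = 6.1/(1−0.6029) = 15.3614 K.
With doubled cloud: g' = 0.5973, ΔT' = 6.1/(1−0.5973) = 15.1478 K.
Change = 15.1478 − 15.3614 = -0.21 K.

-0.21 K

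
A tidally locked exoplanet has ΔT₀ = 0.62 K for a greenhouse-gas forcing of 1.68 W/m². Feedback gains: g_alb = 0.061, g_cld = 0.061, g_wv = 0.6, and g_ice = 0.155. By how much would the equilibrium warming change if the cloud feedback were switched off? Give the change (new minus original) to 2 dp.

-1.67 K

Original: g = 0.877, ΔT = 0.62/(1−0.877) = 5.0407 K.
Without cloud: g' = 0.816, ΔT' = 0.62/(1−0.816) = 3.3696 K.
Change = 3.3696 − 5.0407 = -1.67 K.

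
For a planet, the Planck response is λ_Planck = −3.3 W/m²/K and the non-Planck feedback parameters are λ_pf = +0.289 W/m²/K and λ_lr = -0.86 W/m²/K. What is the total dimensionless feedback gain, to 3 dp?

Convert to gains: g_pf = 0.289/3.3 = 0.08758; g_lr = -0.86/3.3 = -0.2606.
Total gain g = -0.17302.

-0.173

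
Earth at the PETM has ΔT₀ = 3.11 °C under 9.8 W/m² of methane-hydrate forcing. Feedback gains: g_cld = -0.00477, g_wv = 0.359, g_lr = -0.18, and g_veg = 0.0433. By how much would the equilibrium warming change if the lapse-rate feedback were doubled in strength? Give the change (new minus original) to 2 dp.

Original: g = 0.21753, ΔT = 3.11/(1−0.21753) = 3.9746 °C.
With doubled lapse-rate: g' = 0.03753, ΔT' = 3.11/(1−0.03753) = 3.2313 °C.
Change = 3.2313 − 3.9746 = -0.74 °C.

-0.74 °C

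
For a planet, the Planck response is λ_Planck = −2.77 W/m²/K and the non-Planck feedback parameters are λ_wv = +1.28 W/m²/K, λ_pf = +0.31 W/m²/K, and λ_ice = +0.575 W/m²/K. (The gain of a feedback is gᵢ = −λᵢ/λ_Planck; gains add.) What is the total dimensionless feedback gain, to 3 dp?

0.782

Convert to gains: g_wv = 1.28/2.77 = 0.4621; g_pf = 0.31/2.77 = 0.1119; g_ice = 0.575/2.77 = 0.2076.
Total gain g = 0.7816.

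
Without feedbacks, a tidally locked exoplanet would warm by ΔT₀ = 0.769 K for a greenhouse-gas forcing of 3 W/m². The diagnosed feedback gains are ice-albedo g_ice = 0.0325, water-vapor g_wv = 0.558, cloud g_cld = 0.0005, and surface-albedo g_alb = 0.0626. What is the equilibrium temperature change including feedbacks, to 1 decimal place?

2.2 K

Total gain g = 0.0325 + 0.558 + 0.0005 + 0.0626 = 0.6536.
Amplification A = 1/(1 − 0.6536) = 2.887.
ΔT = 0.769 × 2.887 = 2.2 K.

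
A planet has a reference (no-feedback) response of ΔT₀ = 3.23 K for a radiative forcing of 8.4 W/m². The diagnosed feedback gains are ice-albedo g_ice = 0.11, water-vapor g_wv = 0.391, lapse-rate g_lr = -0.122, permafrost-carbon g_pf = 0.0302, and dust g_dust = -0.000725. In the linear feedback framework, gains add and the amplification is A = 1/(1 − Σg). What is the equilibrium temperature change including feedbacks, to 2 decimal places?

5.46 K

Total gain g = 0.11 + 0.391 − 0.122 + 0.0302 − 0.000725 = 0.408475.
Amplification A = 1/(1 − 0.408475) = 1.691.
ΔT = 3.23 × 1.691 = 5.46 K.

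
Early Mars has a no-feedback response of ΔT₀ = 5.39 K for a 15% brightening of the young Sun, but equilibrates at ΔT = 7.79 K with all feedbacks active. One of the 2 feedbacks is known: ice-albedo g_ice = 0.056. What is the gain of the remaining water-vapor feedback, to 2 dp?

0.25

Amplification A = ΔT/ΔT₀ = 7.79/5.39 = 1.445.
Total gain g = 1 − 1/A = 1 − 1/1.445 = 0.308.
The known gain is 0.056.
g_wv = 0.308 − 0.056 = 0.25.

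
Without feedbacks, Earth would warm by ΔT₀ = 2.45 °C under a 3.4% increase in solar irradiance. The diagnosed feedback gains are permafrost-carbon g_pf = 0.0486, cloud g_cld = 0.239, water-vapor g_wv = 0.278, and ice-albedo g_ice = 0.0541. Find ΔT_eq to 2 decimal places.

Total gain g = 0.0486 + 0.239 + 0.278 + 0.0541 = 0.6197.
Amplification A = 1/(1 − 0.6197) = 2.63.
ΔT = 2.45 × 2.63 = 6.44 °C.

6.44 °C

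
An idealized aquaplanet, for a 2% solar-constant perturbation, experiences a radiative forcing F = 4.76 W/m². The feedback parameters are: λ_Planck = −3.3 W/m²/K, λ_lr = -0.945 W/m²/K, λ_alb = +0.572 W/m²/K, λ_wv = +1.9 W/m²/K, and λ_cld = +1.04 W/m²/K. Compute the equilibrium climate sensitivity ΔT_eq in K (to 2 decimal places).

6.49 K

Net feedback parameter λ = (−3.3) + (-0.945) + (+0.572) + (+1.9) + (+1.04) = -0.733 W/m²/K.
ΔT = −F/λ = −4.76/(-0.733) = 6.49 K.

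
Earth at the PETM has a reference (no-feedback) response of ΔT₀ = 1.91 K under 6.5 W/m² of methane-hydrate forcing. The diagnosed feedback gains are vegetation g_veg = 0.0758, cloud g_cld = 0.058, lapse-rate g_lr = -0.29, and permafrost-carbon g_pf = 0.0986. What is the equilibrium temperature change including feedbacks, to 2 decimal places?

1.81 K

Total gain g = 0.0758 + 0.058 − 0.29 + 0.0986 = -0.0576.
Amplification A = 1/(1 + 0.0576) = 0.9455.
ΔT = 1.91 × 0.9455 = 1.81 K.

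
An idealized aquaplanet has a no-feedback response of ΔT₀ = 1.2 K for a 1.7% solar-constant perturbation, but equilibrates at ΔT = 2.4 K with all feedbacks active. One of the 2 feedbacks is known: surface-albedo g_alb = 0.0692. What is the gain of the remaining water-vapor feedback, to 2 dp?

0.43

Amplification A = ΔT/ΔT₀ = 2.4/1.2 = 2.
Total gain g = 1 − 1/A = 1 − 1/2 = 0.5.
The known gain is 0.0692.
g_wv = 0.5 − 0.0692 = 0.43.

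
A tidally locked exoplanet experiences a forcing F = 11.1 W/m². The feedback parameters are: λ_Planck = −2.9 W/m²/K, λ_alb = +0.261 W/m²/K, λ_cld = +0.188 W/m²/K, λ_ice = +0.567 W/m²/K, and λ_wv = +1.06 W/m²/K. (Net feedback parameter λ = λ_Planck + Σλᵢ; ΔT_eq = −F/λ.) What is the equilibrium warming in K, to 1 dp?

13.5 K

Net feedback parameter λ = (−2.9) + (+0.261) + (+0.188) + (+0.567) + (+1.06) = -0.824 W/m²/K.
ΔT = −F/λ = −11.1/(-0.824) = 13.5 K.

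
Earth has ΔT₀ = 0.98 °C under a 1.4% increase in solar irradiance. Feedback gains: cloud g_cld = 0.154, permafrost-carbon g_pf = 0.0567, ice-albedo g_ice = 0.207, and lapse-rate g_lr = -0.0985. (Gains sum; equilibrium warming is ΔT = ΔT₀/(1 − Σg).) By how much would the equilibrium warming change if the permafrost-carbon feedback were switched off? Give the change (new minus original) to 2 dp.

-0.11 °C

Original: g = 0.3192, ΔT = 0.98/(1−0.3192) = 1.4395 °C.
Without permafrost-carbon: g' = 0.2625, ΔT' = 0.98/(1−0.2625) = 1.3288 °C.
Change = 1.3288 − 1.4395 = -0.11 °C.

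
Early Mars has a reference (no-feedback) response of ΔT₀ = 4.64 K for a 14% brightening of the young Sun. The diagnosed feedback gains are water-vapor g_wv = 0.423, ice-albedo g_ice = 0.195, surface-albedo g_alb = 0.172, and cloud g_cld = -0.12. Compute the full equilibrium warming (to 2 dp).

Total gain g = 0.423 + 0.195 + 0.172 − 0.12 = 0.67.
Amplification A = 1/(1 − 0.67) = 3.03.
ΔT = 4.64 × 3.03 = 14.06 K.

14.06 K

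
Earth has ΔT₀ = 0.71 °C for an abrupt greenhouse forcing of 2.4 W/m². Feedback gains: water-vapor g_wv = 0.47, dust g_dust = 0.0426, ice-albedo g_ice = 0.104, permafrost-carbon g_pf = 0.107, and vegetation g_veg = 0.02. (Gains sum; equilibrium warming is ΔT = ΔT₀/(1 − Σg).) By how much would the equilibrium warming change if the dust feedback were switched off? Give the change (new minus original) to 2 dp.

Original: g = 0.7436, ΔT = 0.71/(1−0.7436) = 2.7691 °C.
Without dust: g' = 0.701, ΔT' = 0.71/(1−0.701) = 2.3746 °C.
Change = 2.3746 − 2.7691 = -0.39 °C.

-0.39 °C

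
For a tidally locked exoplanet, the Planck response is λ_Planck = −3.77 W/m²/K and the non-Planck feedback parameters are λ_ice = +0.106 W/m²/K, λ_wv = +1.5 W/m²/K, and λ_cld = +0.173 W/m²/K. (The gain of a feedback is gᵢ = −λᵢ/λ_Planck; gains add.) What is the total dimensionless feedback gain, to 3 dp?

0.472

Convert to gains: g_ice = 0.106/3.77 = 0.02812; g_wv = 1.5/3.77 = 0.3979; g_cld = 0.173/3.77 = 0.04589.
Total gain g = 0.47191.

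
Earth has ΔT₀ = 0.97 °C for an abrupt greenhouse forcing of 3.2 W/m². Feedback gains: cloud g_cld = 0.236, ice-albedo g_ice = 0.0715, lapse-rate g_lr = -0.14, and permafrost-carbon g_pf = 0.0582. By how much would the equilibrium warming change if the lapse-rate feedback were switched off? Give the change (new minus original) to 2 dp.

0.28 °C

Original: g = 0.2257, ΔT = 0.97/(1−0.2257) = 1.2527 °C.
Without lapse-rate: g' = 0.3657, ΔT' = 0.97/(1−0.3657) = 1.5292 °C.
Change = 1.5292 − 1.2527 = 0.28 °C.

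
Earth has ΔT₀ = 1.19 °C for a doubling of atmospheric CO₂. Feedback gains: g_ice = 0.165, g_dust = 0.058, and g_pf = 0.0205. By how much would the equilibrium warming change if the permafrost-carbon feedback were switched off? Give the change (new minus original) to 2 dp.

Original: g = 0.2435, ΔT = 1.19/(1−0.2435) = 1.5730 °C.
Without permafrost-carbon: g' = 0.223, ΔT' = 1.19/(1−0.223) = 1.5315 °C.
Change = 1.5315 − 1.5730 = -0.04 °C.

-0.04 °C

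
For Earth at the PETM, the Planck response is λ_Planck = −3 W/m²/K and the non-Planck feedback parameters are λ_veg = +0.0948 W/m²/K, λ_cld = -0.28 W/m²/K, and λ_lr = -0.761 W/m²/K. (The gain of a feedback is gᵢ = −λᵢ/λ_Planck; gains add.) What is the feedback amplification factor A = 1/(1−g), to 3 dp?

0.760

Convert to gains: g_veg = 0.0948/3 = 0.0316; g_cld = -0.28/3 = -0.09333; g_lr = -0.761/3 = -0.2537.
Total gain g = -0.31543.
A = 1/(1 + 0.31543) = 0.760.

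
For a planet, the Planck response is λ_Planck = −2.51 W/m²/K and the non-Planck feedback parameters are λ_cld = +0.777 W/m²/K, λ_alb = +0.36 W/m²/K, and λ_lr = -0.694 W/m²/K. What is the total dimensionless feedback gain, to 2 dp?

0.18

Convert to gains: g_cld = 0.777/2.51 = 0.3096; g_alb = 0.36/2.51 = 0.1434; g_lr = -0.694/2.51 = -0.2765.
Total gain g = 0.1765.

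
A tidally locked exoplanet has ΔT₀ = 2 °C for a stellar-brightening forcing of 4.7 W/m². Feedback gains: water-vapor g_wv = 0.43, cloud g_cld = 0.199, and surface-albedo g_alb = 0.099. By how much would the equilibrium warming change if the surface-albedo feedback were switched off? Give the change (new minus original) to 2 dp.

Original: g = 0.728, ΔT = 2/(1−0.728) = 7.3529 °C.
Without surface-albedo: g' = 0.629, ΔT' = 2/(1−0.629) = 5.3908 °C.
Change = 5.3908 − 7.3529 = -1.96 °C.

-1.96 °C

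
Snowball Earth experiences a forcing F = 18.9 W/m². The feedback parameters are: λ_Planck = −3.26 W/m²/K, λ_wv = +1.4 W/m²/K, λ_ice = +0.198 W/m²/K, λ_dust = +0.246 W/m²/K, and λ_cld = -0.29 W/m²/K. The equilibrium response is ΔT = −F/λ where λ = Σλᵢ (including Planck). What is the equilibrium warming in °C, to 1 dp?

11.1 °C

Net feedback parameter λ = (−3.26) + (+1.4) + (+0.198) + (+0.246) + (-0.29) = -1.706 W/m²/K.
ΔT = −F/λ = −18.9/(-1.706) = 11.1 °C.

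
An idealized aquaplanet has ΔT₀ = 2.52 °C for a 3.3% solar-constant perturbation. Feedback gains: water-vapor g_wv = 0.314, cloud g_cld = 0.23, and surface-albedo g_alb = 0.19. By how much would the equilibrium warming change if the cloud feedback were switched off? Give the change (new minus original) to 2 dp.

Original: g = 0.734, ΔT = 2.52/(1−0.734) = 9.4737 °C.
Without cloud: g' = 0.504, ΔT' = 2.52/(1−0.504) = 5.0806 °C.
Change = 5.0806 − 9.4737 = -4.39 °C.

-4.39 °C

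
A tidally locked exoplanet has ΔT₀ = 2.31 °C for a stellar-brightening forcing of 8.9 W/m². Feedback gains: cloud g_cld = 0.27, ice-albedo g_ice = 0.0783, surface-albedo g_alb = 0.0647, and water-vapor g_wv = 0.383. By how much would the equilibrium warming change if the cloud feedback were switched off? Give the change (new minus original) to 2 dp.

-6.45 °C

Original: g = 0.796, ΔT = 2.31/(1−0.796) = 11.3235 °C.
Without cloud: g' = 0.526, ΔT' = 2.31/(1−0.526) = 4.8734 °C.
Change = 4.8734 − 11.3235 = -6.45 °C.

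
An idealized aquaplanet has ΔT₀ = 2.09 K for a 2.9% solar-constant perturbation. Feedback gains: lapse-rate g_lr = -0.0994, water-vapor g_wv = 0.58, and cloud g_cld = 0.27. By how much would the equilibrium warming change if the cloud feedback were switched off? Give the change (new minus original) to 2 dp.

Original: g = 0.7506, ΔT = 2.09/(1−0.7506) = 8.3801 K.
Without cloud: g' = 0.4806, ΔT' = 2.09/(1−0.4806) = 4.0239 K.
Change = 4.0239 − 8.3801 = -4.36 K.

-4.36 K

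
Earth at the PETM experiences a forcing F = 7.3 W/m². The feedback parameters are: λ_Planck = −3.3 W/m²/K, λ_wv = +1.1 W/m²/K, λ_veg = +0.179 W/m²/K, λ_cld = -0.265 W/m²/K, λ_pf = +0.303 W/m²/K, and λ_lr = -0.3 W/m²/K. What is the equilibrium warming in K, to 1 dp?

Net feedback parameter λ = (−3.3) + (+1.1) + (+0.179) + (-0.265) + (+0.303) + (-0.3) = -2.283 W/m²/K.
ΔT = −F/λ = −7.3/(-2.283) = 3.2 K.

3.2 K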